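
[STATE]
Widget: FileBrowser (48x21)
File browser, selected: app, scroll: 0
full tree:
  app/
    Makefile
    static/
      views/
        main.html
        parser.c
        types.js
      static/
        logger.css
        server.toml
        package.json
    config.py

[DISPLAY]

> [-] app/                                      
    Makefile                                    
    [+] static/                                 
    config.py                                   
                                                
                                                
                                                
                                                
                                                
                                                
                                                
                                                
                                                
                                                
                                                
                                                
                                                
                                                
                                                
                                                
                                                


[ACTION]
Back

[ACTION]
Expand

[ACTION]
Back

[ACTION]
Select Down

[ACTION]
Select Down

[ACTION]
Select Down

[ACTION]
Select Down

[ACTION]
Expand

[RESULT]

  [-] app/                                      
    Makefile                                    
    [+] static/                                 
  > config.py                                   
                                                
                                                
                                                
                                                
                                                
                                                
                                                
                                                
                                                
                                                
                                                
                                                
                                                
                                                
                                                
                                                
                                                


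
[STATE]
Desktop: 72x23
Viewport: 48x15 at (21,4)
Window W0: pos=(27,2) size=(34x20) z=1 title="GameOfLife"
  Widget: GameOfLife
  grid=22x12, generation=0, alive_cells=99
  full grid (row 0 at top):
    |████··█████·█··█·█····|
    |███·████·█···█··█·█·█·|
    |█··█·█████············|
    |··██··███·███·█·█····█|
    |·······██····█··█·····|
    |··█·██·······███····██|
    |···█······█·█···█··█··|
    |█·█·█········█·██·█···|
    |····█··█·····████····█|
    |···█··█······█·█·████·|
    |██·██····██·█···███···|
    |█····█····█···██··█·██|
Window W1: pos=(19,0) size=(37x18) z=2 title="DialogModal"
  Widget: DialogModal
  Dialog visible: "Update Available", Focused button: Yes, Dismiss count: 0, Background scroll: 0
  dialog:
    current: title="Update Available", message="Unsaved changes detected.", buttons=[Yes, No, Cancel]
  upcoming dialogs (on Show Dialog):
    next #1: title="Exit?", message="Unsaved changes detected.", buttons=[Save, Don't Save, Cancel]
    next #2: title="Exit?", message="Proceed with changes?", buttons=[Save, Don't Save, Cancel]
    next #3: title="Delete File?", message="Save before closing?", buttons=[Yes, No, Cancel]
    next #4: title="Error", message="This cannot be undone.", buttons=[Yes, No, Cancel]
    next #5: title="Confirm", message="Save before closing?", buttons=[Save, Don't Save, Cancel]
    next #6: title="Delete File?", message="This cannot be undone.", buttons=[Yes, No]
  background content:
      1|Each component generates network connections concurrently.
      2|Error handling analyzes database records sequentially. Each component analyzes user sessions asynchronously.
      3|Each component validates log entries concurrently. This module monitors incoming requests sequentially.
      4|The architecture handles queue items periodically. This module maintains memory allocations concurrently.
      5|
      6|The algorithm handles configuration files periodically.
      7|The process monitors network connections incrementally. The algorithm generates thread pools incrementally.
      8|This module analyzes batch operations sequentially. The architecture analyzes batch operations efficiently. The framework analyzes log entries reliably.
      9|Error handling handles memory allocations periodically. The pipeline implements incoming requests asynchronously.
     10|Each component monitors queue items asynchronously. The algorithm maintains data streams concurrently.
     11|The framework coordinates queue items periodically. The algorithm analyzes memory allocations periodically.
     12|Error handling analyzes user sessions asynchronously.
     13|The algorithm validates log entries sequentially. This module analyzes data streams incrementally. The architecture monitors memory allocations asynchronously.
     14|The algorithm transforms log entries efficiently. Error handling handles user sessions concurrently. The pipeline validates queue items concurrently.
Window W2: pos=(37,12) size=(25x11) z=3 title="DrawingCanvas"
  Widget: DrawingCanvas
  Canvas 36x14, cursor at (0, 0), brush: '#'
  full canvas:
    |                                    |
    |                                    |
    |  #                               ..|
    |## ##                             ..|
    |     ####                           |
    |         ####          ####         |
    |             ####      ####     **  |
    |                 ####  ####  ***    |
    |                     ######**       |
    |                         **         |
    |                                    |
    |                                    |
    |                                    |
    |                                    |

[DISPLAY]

rror handling analyzes database re┃────┨        
ach component validates log entrie┃    ┃        
he architecture handles queue item┃    ┃        
  ┌───────────────────────────┐   ┃    ┃        
he│      Update Available     │ion┃    ┃        
he│ Unsaved changes detected. │nec┃    ┃        
hi│    [Yes]  No   Cancel     │tio┃    ┃        
rr└───────────────────────────┘loc┃    ┃        
ach component mo┏━━━━━━━━━━━━━━━━━━━━━━━┓       
he framework coo┃ DrawingCanvas         ┃       
rror handling an┠───────────────────────┨       
he algorithm val┃+                      ┃       
he algorithm tra┃                       ┃       
━━━━━━━━━━━━━━━━┃  #                    ┃       
      ┃         ┃## ##                  ┃       


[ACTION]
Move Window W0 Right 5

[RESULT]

rror handling analyzes database re┃─────────┨   
ach component validates log entrie┃         ┃   
he architecture handles queue item┃         ┃   
  ┌───────────────────────────┐   ┃         ┃   
he│      Update Available     │ion┃         ┃   
he│ Unsaved changes detected. │nec┃         ┃   
hi│    [Yes]  No   Cancel     │tio┃         ┃   
rr└───────────────────────────┘loc┃         ┃   
ach component mo┏━━━━━━━━━━━━━━━━━━━━━━━┓   ┃   
he framework coo┃ DrawingCanvas         ┃   ┃   
rror handling an┠───────────────────────┨   ┃   
he algorithm val┃+                      ┃   ┃   
he algorithm tra┃                       ┃   ┃   
━━━━━━━━━━━━━━━━┃  #                    ┃   ┃   
           ┃    ┃## ##                  ┃   ┃   


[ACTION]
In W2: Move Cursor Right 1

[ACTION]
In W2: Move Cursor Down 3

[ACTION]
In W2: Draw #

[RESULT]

rror handling analyzes database re┃─────────┨   
ach component validates log entrie┃         ┃   
he architecture handles queue item┃         ┃   
  ┌───────────────────────────┐   ┃         ┃   
he│      Update Available     │ion┃         ┃   
he│ Unsaved changes detected. │nec┃         ┃   
hi│    [Yes]  No   Cancel     │tio┃         ┃   
rr└───────────────────────────┘loc┃         ┃   
ach component mo┏━━━━━━━━━━━━━━━━━━━━━━━┓   ┃   
he framework coo┃ DrawingCanvas         ┃   ┃   
rror handling an┠───────────────────────┨   ┃   
he algorithm val┃                       ┃   ┃   
he algorithm tra┃                       ┃   ┃   
━━━━━━━━━━━━━━━━┃  #                    ┃   ┃   
           ┃    ┃## ##                  ┃   ┃   


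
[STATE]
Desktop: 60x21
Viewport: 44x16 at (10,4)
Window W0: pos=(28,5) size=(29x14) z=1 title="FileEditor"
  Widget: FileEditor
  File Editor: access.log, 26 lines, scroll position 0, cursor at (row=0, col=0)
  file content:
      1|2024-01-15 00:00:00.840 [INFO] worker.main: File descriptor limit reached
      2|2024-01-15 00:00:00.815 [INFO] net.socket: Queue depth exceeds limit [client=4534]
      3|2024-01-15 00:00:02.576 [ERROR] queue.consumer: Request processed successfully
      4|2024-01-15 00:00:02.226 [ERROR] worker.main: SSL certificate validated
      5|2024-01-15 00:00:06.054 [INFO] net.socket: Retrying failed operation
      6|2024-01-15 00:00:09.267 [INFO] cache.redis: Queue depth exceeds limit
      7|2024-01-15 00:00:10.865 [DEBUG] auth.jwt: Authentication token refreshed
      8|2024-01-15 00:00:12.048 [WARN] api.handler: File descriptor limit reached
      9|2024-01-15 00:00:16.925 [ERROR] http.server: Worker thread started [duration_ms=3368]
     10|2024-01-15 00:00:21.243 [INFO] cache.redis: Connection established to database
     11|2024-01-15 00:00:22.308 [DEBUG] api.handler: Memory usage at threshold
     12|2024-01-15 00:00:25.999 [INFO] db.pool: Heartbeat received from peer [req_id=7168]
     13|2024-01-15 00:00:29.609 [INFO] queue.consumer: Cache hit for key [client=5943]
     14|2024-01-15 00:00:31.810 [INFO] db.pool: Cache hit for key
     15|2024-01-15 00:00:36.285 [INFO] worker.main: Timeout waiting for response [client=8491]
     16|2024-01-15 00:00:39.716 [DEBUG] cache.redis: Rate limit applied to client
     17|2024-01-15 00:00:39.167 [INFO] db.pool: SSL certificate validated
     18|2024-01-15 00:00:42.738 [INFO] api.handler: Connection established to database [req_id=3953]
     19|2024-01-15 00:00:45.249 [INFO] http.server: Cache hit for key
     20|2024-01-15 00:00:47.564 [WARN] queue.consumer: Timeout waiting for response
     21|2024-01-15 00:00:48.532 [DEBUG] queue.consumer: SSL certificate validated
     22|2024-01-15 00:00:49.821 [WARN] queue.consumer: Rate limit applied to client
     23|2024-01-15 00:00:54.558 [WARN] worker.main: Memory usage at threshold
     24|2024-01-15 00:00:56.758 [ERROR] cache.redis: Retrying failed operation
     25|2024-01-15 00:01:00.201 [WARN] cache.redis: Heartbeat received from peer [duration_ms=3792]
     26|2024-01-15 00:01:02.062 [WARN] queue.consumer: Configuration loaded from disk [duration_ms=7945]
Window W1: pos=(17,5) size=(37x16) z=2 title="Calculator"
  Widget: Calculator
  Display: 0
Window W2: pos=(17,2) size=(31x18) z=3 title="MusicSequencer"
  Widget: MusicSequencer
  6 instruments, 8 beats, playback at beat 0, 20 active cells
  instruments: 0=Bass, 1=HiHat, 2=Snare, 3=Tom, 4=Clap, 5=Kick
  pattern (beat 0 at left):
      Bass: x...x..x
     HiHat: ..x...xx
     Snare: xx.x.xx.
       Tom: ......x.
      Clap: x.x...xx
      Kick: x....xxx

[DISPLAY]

       ┠─────────────────────────────┨      
       ┃      ▼1234567               ┃━━━━━┓
       ┃  Bass█···█··█               ┃     ┃
       ┃ HiHat··█···██               ┃─────┨
       ┃ Snare██·█·██·               ┃    0┃
       ┃   Tom······█·               ┃     ┃
       ┃  Clap█·█···██               ┃     ┃
       ┃  Kick█····███               ┃     ┃
       ┃                             ┃     ┃
       ┃                             ┃     ┃
       ┃                             ┃     ┃
       ┃                             ┃     ┃
       ┃                             ┃     ┃
       ┃                             ┃     ┃
       ┃                             ┃     ┃
       ┗━━━━━━━━━━━━━━━━━━━━━━━━━━━━━┛     ┃


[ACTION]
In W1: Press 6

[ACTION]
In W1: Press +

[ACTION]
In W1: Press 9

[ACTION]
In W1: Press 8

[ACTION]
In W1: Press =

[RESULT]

       ┠─────────────────────────────┨      
       ┃      ▼1234567               ┃━━━━━┓
       ┃  Bass█···█··█               ┃     ┃
       ┃ HiHat··█···██               ┃─────┨
       ┃ Snare██·█·██·               ┃  104┃
       ┃   Tom······█·               ┃     ┃
       ┃  Clap█·█···██               ┃     ┃
       ┃  Kick█····███               ┃     ┃
       ┃                             ┃     ┃
       ┃                             ┃     ┃
       ┃                             ┃     ┃
       ┃                             ┃     ┃
       ┃                             ┃     ┃
       ┃                             ┃     ┃
       ┃                             ┃     ┃
       ┗━━━━━━━━━━━━━━━━━━━━━━━━━━━━━┛     ┃


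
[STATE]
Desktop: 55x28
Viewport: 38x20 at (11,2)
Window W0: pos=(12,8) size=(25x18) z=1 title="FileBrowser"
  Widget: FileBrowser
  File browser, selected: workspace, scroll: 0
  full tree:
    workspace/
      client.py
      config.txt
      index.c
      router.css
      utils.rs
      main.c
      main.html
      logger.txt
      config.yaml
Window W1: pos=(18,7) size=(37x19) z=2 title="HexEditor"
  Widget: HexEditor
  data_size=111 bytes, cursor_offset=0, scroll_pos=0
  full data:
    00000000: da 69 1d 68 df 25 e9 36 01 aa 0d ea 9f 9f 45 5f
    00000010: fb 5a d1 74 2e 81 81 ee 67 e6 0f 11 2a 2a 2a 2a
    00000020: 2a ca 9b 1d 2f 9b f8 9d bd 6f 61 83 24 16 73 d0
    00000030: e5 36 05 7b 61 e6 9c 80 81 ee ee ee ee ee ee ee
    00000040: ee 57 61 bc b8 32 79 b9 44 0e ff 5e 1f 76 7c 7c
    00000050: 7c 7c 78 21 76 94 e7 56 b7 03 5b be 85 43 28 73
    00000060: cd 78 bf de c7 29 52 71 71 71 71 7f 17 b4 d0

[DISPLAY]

                                      
                                      
                                      
                                      
                                      
       ┏━━━━━━━━━━━━━━━━━━━━━━━━━━━━━━
 ┏━━━━━┃ HexEditor                    
 ┃ File┠──────────────────────────────
 ┠─────┃00000000  DA 69 1d 68 df 25 e9
 ┃> [-]┃00000010  fb 5a d1 74 2e 81 81
 ┃    c┃00000020  2a ca 9b 1d 2f 9b f8
 ┃    c┃00000030  e5 36 05 7b 61 e6 9c
 ┃    i┃00000040  ee 57 61 bc b8 32 79
 ┃    r┃00000050  7c 7c 78 21 76 94 e7
 ┃    u┃00000060  cd 78 bf de c7 29 52
 ┃    m┃                              
 ┃    m┃                              
 ┃    l┃                              
 ┃    c┃                              
 ┃     ┃                              


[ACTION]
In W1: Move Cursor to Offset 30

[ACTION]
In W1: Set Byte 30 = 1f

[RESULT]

                                      
                                      
                                      
                                      
                                      
       ┏━━━━━━━━━━━━━━━━━━━━━━━━━━━━━━
 ┏━━━━━┃ HexEditor                    
 ┃ File┠──────────────────────────────
 ┠─────┃00000000  da 69 1d 68 df 25 e9
 ┃> [-]┃00000010  fb 5a d1 74 2e 81 81
 ┃    c┃00000020  2a ca 9b 1d 2f 9b f8
 ┃    c┃00000030  e5 36 05 7b 61 e6 9c
 ┃    i┃00000040  ee 57 61 bc b8 32 79
 ┃    r┃00000050  7c 7c 78 21 76 94 e7
 ┃    u┃00000060  cd 78 bf de c7 29 52
 ┃    m┃                              
 ┃    m┃                              
 ┃    l┃                              
 ┃    c┃                              
 ┃     ┃                              


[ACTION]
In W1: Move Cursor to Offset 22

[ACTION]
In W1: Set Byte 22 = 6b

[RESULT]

                                      
                                      
                                      
                                      
                                      
       ┏━━━━━━━━━━━━━━━━━━━━━━━━━━━━━━
 ┏━━━━━┃ HexEditor                    
 ┃ File┠──────────────────────────────
 ┠─────┃00000000  da 69 1d 68 df 25 e9
 ┃> [-]┃00000010  fb 5a d1 74 2e 81 6B
 ┃    c┃00000020  2a ca 9b 1d 2f 9b f8
 ┃    c┃00000030  e5 36 05 7b 61 e6 9c
 ┃    i┃00000040  ee 57 61 bc b8 32 79
 ┃    r┃00000050  7c 7c 78 21 76 94 e7
 ┃    u┃00000060  cd 78 bf de c7 29 52
 ┃    m┃                              
 ┃    m┃                              
 ┃    l┃                              
 ┃    c┃                              
 ┃     ┃                              


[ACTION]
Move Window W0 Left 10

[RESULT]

                                      
                                      
                                      
                                      
                                      
       ┏━━━━━━━━━━━━━━━━━━━━━━━━━━━━━━
━━━━━━━┃ HexEditor                    
wser   ┠──────────────────────────────
───────┃00000000  da 69 1d 68 df 25 e9
rkspace┃00000010  fb 5a d1 74 2e 81 6B
nt.py  ┃00000020  2a ca 9b 1d 2f 9b f8
ig.txt ┃00000030  e5 36 05 7b 61 e6 9c
x.c    ┃00000040  ee 57 61 bc b8 32 79
er.css ┃00000050  7c 7c 78 21 76 94 e7
s.rs   ┃00000060  cd 78 bf de c7 29 52
.c     ┃                              
.html  ┃                              
er.txt ┃                              
ig.yaml┃                              
       ┃                              


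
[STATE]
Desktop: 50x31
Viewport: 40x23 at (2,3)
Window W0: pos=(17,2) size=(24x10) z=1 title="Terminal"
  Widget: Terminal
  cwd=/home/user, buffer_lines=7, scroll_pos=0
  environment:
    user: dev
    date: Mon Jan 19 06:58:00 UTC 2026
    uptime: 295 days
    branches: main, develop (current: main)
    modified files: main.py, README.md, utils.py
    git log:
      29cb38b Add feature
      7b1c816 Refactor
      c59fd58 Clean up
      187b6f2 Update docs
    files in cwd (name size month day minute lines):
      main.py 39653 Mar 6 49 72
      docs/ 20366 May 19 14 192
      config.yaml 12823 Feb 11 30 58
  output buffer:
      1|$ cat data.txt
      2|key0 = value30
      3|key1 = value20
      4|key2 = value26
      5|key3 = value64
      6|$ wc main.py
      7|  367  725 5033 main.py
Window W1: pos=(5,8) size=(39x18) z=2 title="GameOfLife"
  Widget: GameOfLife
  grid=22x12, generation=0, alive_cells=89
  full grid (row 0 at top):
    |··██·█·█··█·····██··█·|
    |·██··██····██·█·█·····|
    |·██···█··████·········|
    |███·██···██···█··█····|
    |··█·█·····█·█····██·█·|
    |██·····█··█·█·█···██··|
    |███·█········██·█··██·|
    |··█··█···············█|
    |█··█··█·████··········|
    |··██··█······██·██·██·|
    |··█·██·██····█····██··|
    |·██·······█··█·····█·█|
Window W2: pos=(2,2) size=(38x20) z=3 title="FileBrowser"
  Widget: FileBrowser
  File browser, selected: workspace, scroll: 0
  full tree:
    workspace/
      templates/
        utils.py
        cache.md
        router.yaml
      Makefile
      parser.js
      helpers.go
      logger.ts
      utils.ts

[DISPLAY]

┃ FileBrowser                        ┃┃ 
┠────────────────────────────────────┨┨ 
┃> [-] workspace/                    ┃┃ 
┃    [+] templates/                  ┃┃ 
┃    Makefile                        ┃┃ 
┃    parser.js                       ┃━━
┃    helpers.go                      ┃  
┃    logger.ts                       ┃──
┃    utils.ts                        ┃  
┃                                    ┃  
┃                                    ┃  
┃                                    ┃  
┃                                    ┃  
┃                                    ┃  
┃                                    ┃  
┃                                    ┃  
┃                                    ┃  
┃                                    ┃  
┗━━━━━━━━━━━━━━━━━━━━━━━━━━━━━━━━━━━━┛  
   ┃··█·██·██····█····██··              
   ┃·██·······█··█·····█·█              
   ┃                                    
   ┗━━━━━━━━━━━━━━━━━━━━━━━━━━━━━━━━━━━━


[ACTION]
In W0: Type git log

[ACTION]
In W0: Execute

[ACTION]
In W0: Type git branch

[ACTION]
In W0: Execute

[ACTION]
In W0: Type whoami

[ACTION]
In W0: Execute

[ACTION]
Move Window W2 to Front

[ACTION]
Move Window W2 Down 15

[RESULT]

               ┃ Terminal             ┃ 
               ┠──────────────────────┨ 
               ┃$ git branch          ┃ 
               ┃* main                ┃ 
               ┃  develop             ┃ 
   ┏━━━━━━━━━━━━━━━━━━━━━━━━━━━━━━━━━━━━
   ┃ GameOfLife                         
   ┠────────────────────────────────────
┏━━━━━━━━━━━━━━━━━━━━━━━━━━━━━━━━━━━━┓  
┃ FileBrowser                        ┃  
┠────────────────────────────────────┨  
┃> [-] workspace/                    ┃  
┃    [+] templates/                  ┃  
┃    Makefile                        ┃  
┃    parser.js                       ┃  
┃    helpers.go                      ┃  
┃    logger.ts                       ┃  
┃    utils.ts                        ┃  
┃                                    ┃  
┃                                    ┃  
┃                                    ┃  
┃                                    ┃  
┃                                    ┃━━


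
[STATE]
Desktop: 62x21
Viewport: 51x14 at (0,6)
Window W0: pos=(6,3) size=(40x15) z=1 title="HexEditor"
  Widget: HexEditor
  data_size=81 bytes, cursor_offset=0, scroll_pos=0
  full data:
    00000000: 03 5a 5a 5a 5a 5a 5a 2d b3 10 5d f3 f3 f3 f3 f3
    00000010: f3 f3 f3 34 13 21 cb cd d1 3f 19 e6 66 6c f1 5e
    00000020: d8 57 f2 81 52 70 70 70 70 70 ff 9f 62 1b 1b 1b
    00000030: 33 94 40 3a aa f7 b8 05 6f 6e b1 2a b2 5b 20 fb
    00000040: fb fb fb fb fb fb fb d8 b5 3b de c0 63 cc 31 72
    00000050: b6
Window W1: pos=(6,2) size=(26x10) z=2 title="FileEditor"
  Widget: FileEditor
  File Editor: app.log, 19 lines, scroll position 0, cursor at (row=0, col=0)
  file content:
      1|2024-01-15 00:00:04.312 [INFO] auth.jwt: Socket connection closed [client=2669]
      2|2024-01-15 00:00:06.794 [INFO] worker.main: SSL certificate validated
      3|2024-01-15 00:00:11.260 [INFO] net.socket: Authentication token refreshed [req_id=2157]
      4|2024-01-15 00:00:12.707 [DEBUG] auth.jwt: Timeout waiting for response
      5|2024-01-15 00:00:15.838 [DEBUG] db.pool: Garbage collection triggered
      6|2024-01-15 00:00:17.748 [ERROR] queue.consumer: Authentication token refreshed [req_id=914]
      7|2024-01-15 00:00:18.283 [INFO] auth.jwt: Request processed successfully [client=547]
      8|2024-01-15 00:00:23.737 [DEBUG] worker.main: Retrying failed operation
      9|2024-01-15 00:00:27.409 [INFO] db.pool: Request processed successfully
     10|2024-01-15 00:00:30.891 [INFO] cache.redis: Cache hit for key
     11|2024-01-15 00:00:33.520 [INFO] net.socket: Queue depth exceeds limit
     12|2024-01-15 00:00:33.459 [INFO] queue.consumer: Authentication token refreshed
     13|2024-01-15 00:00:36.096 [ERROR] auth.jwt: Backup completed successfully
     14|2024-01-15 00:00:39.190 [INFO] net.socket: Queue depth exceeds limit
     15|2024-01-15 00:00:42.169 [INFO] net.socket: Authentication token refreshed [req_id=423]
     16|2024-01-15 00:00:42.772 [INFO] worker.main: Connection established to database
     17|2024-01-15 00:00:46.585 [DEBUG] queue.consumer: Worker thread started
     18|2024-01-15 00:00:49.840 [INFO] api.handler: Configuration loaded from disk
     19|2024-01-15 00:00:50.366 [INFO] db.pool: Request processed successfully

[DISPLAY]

      ┃2024-01-15 00:00:06.794█┃5a 5a 2d  b3 ┃     
      ┃2024-01-15 00:00:11.260░┃21 cb cd  d1 ┃     
      ┃2024-01-15 00:00:12.707░┃70 70 70  70 ┃     
      ┃2024-01-15 00:00:15.838░┃f7 b8 05  6f ┃     
      ┃2024-01-15 00:00:17.748▼┃fb fb d8  b5 ┃     
      ┗━━━━━━━━━━━━━━━━━━━━━━━━┛             ┃     
      ┃                                      ┃     
      ┃                                      ┃     
      ┃                                      ┃     
      ┃                                      ┃     
      ┃                                      ┃     
      ┗━━━━━━━━━━━━━━━━━━━━━━━━━━━━━━━━━━━━━━┛     
                                                   
                                                   


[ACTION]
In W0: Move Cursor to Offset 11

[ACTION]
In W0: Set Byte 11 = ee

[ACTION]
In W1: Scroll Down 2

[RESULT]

      ┃2024-01-15 00:00:12.707█┃5a 5a 2d  b3 ┃     
      ┃2024-01-15 00:00:15.838░┃21 cb cd  d1 ┃     
      ┃2024-01-15 00:00:17.748░┃70 70 70  70 ┃     
      ┃2024-01-15 00:00:18.283░┃f7 b8 05  6f ┃     
      ┃2024-01-15 00:00:23.737▼┃fb fb d8  b5 ┃     
      ┗━━━━━━━━━━━━━━━━━━━━━━━━┛             ┃     
      ┃                                      ┃     
      ┃                                      ┃     
      ┃                                      ┃     
      ┃                                      ┃     
      ┃                                      ┃     
      ┗━━━━━━━━━━━━━━━━━━━━━━━━━━━━━━━━━━━━━━┛     
                                                   
                                                   


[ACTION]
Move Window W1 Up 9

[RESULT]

      ┃2024-01-15 00:00:17.748░┃5a 5a 2d  b3 ┃     
      ┃2024-01-15 00:00:18.283░┃21 cb cd  d1 ┃     
      ┃2024-01-15 00:00:23.737▼┃70 70 70  70 ┃     
      ┗━━━━━━━━━━━━━━━━━━━━━━━━┛f7 b8 05  6f ┃     
      ┃00000040  fb fb fb fb fb fb fb d8  b5 ┃     
      ┃00000050  b6                          ┃     
      ┃                                      ┃     
      ┃                                      ┃     
      ┃                                      ┃     
      ┃                                      ┃     
      ┃                                      ┃     
      ┗━━━━━━━━━━━━━━━━━━━━━━━━━━━━━━━━━━━━━━┛     
                                                   
                                                   


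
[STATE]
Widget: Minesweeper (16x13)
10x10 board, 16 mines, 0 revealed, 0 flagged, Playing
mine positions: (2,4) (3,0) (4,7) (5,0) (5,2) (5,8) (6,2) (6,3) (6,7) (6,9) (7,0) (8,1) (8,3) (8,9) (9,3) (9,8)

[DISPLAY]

■■■■■■■■■■      
■■■■■■■■■■      
■■■■■■■■■■      
■■■■■■■■■■      
■■■■■■■■■■      
■■■■■■■■■■      
■■■■■■■■■■      
■■■■■■■■■■      
■■■■■■■■■■      
■■■■■■■■■■      
                
                
                


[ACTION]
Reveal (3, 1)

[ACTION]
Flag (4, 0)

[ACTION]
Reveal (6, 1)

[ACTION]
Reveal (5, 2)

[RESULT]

■■■■■■■■■■      
■■■■■■■■■■      
■■■■✹■■■■■      
✹1■■■■■■■■      
⚑■■■■■■✹■■      
✹■✹■■■■■✹■      
■4✹✹■■■✹■✹      
✹■■■■■■■■■      
■✹■✹■■■■■✹      
■■■✹■■■■✹■      
                
                
                


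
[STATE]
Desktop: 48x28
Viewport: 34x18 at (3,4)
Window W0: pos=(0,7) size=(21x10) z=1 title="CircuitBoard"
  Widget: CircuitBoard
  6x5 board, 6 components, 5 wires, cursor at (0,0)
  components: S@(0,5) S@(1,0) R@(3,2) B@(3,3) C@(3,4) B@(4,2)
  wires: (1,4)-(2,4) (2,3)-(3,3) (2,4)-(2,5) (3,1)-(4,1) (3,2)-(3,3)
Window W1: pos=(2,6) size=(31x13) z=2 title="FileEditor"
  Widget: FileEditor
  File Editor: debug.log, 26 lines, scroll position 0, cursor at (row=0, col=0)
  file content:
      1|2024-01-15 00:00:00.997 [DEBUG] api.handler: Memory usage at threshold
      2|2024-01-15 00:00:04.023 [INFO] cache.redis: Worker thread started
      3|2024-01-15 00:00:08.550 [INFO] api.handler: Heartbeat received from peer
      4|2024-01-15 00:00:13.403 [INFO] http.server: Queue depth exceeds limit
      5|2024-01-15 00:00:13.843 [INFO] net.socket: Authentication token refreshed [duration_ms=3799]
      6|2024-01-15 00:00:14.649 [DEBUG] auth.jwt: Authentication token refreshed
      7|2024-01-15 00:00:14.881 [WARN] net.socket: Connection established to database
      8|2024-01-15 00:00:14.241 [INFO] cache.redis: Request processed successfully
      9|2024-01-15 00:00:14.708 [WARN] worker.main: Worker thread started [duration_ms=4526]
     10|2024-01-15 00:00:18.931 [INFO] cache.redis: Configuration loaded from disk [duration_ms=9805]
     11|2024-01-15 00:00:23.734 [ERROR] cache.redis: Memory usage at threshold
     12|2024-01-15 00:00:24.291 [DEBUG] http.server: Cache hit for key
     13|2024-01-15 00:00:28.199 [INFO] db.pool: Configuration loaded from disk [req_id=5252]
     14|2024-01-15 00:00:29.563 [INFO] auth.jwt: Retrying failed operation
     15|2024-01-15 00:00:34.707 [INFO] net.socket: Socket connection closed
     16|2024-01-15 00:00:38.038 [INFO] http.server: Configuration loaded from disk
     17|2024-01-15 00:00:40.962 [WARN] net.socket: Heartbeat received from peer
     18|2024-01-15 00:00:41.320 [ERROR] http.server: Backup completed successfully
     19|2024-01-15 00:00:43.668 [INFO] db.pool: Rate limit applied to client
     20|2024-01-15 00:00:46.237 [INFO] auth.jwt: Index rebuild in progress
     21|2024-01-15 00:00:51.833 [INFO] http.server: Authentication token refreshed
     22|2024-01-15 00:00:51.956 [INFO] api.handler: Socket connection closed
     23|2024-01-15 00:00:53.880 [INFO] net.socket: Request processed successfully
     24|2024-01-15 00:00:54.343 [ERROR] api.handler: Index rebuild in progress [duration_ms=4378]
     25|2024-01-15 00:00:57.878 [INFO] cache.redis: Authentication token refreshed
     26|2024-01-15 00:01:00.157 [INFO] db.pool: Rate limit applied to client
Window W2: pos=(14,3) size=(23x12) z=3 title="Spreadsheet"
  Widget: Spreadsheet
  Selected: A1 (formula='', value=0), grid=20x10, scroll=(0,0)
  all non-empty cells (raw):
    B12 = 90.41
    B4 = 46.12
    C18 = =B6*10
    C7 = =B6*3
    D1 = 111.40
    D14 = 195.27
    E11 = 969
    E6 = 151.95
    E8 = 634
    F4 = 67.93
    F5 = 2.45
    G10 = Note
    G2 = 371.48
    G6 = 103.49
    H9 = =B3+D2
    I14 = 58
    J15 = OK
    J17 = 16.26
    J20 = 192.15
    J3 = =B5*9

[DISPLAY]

           ┃ Spreadsheet         ┃
           ┠─────────────────────┨
━━━━━━━━━━━┃A1:                  ┃
 FileEditor┃       A       B     ┃
───────────┃---------------------┃
█024-01-15 ┃  1      [0]       0 ┃
2024-01-15 ┃  2        0       0 ┃
2024-01-15 ┃  3        0       0 ┃
2024-01-15 ┃  4        0   46.12 ┃
2024-01-15 ┃  5        0       0 ┃
2024-01-15 ┗━━━━━━━━━━━━━━━━━━━━━┛
2024-01-15 00:00:14.881 [WAR░┃    
2024-01-15 00:00:14.241 [INF░┃    
2024-01-15 00:00:14.708 [WAR▼┃    
━━━━━━━━━━━━━━━━━━━━━━━━━━━━━┛    
                                  
                                  
                                  


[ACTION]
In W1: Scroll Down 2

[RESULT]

           ┃ Spreadsheet         ┃
           ┠─────────────────────┨
━━━━━━━━━━━┃A1:                  ┃
 FileEditor┃       A       B     ┃
───────────┃---------------------┃
2024-01-15 ┃  1      [0]       0 ┃
2024-01-15 ┃  2        0       0 ┃
2024-01-15 ┃  3        0       0 ┃
2024-01-15 ┃  4        0   46.12 ┃
2024-01-15 ┃  5        0       0 ┃
2024-01-15 ┗━━━━━━━━━━━━━━━━━━━━━┛
2024-01-15 00:00:14.708 [WAR░┃    
2024-01-15 00:00:18.931 [INF░┃    
2024-01-15 00:00:23.734 [ERR▼┃    
━━━━━━━━━━━━━━━━━━━━━━━━━━━━━┛    
                                  
                                  
                                  


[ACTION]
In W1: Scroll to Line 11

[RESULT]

           ┃ Spreadsheet         ┃
           ┠─────────────────────┨
━━━━━━━━━━━┃A1:                  ┃
 FileEditor┃       A       B     ┃
───────────┃---------------------┃
2024-01-15 ┃  1      [0]       0 ┃
2024-01-15 ┃  2        0       0 ┃
2024-01-15 ┃  3        0       0 ┃
2024-01-15 ┃  4        0   46.12 ┃
2024-01-15 ┃  5        0       0 ┃
2024-01-15 ┗━━━━━━━━━━━━━━━━━━━━━┛
2024-01-15 00:00:40.962 [WAR░┃    
2024-01-15 00:00:41.320 [ERR░┃    
2024-01-15 00:00:43.668 [INF▼┃    
━━━━━━━━━━━━━━━━━━━━━━━━━━━━━┛    
                                  
                                  
                                  


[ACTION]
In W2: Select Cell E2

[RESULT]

           ┃ Spreadsheet         ┃
           ┠─────────────────────┨
━━━━━━━━━━━┃E2:                  ┃
 FileEditor┃       A       B     ┃
───────────┃---------------------┃
2024-01-15 ┃  1        0       0 ┃
2024-01-15 ┃  2        0       0 ┃
2024-01-15 ┃  3        0       0 ┃
2024-01-15 ┃  4        0   46.12 ┃
2024-01-15 ┃  5        0       0 ┃
2024-01-15 ┗━━━━━━━━━━━━━━━━━━━━━┛
2024-01-15 00:00:40.962 [WAR░┃    
2024-01-15 00:00:41.320 [ERR░┃    
2024-01-15 00:00:43.668 [INF▼┃    
━━━━━━━━━━━━━━━━━━━━━━━━━━━━━┛    
                                  
                                  
                                  


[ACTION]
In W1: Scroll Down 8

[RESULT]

           ┃ Spreadsheet         ┃
           ┠─────────────────────┨
━━━━━━━━━━━┃E2:                  ┃
 FileEditor┃       A       B     ┃
───────────┃---------------------┃
2024-01-15 ┃  1        0       0 ┃
2024-01-15 ┃  2        0       0 ┃
2024-01-15 ┃  3        0       0 ┃
2024-01-15 ┃  4        0   46.12 ┃
2024-01-15 ┃  5        0       0 ┃
2024-01-15 ┗━━━━━━━━━━━━━━━━━━━━━┛
2024-01-15 00:00:54.343 [ERR░┃    
2024-01-15 00:00:57.878 [INF█┃    
2024-01-15 00:01:00.157 [INF▼┃    
━━━━━━━━━━━━━━━━━━━━━━━━━━━━━┛    
                                  
                                  
                                  


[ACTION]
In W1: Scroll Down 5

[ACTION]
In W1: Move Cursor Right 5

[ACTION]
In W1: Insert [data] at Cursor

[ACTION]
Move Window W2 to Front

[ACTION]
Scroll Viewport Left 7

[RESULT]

              ┃ Spreadsheet       
              ┠───────────────────
  ┏━━━━━━━━━━━┃E2:                
┏━┃ FileEditor┃       A       B   
┃ ┠───────────┃-------------------
┠─┃2024-01-15 ┃  1        0       
┃ ┃2024-01-15 ┃  2        0       
┃0┃2024-01-15 ┃  3        0       
┃ ┃2024-01-15 ┃  4        0   46.1
┃1┃2024-01-15 ┃  5        0       
┃ ┃2024-01-15 ┗━━━━━━━━━━━━━━━━━━━
┃2┃2024-01-15 00:00:54.343 [ERR░┃ 
┗━┃2024-01-15 00:00:57.878 [INF█┃ 
  ┃2024-01-15 00:01:00.157 [INF▼┃ 
  ┗━━━━━━━━━━━━━━━━━━━━━━━━━━━━━┛ 
                                  
                                  
                                  


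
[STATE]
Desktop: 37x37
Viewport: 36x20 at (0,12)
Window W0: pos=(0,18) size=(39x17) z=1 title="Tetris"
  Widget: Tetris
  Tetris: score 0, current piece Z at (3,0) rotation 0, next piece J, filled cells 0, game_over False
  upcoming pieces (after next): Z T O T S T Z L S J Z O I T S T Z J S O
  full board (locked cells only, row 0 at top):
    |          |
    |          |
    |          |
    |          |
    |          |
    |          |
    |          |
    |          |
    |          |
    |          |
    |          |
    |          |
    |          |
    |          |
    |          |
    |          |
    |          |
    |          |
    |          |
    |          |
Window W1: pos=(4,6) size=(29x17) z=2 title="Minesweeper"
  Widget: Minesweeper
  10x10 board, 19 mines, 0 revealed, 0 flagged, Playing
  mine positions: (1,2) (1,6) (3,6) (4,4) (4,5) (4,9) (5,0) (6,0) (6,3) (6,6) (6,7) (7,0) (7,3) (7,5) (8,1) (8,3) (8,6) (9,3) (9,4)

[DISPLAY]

    ┃■■■■■■■■■■                 ┃   
    ┃■■■■■■■■■■                 ┃   
    ┃■■■■■■■■■■                 ┃   
    ┃■■■■■■■■■■                 ┃   
    ┃■■■■■■■■■■                 ┃   
    ┃■■■■■■■■■■                 ┃   
┏━━━┃■■■■■■■■■■                 ┃━━━
┃ Te┃                           ┃   
┠───┃                           ┃───
┃   ┃                           ┃   
┃   ┗━━━━━━━━━━━━━━━━━━━━━━━━━━━┛   
┃          │███                     
┃          │                        
┃          │                        
┃          │                        
┃          │Score:                  
┃          │0                       
┃          │                        
┃          │                        
┃          │                        


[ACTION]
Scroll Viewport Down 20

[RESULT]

    ┃■■■■■■■■■■                 ┃   
┏━━━┃■■■■■■■■■■                 ┃━━━
┃ Te┃                           ┃   
┠───┃                           ┃───
┃   ┃                           ┃   
┃   ┗━━━━━━━━━━━━━━━━━━━━━━━━━━━┛   
┃          │███                     
┃          │                        
┃          │                        
┃          │                        
┃          │Score:                  
┃          │0                       
┃          │                        
┃          │                        
┃          │                        
┃          │                        
┃          │                        
┗━━━━━━━━━━━━━━━━━━━━━━━━━━━━━━━━━━━
                                    
                                    


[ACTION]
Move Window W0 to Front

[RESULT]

    ┃■■■■■■■■■■                 ┃   
┏━━━━━━━━━━━━━━━━━━━━━━━━━━━━━━━━━━━
┃ Tetris                            
┠───────────────────────────────────
┃          │Next:                   
┃          │█                       
┃          │███                     
┃          │                        
┃          │                        
┃          │                        
┃          │Score:                  
┃          │0                       
┃          │                        
┃          │                        
┃          │                        
┃          │                        
┃          │                        
┗━━━━━━━━━━━━━━━━━━━━━━━━━━━━━━━━━━━
                                    
                                    


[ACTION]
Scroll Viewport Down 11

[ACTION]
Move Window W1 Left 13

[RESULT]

┃■■■■■■■■■■                 ┃       
┏━━━━━━━━━━━━━━━━━━━━━━━━━━━━━━━━━━━
┃ Tetris                            
┠───────────────────────────────────
┃          │Next:                   
┃          │█                       
┃          │███                     
┃          │                        
┃          │                        
┃          │                        
┃          │Score:                  
┃          │0                       
┃          │                        
┃          │                        
┃          │                        
┃          │                        
┃          │                        
┗━━━━━━━━━━━━━━━━━━━━━━━━━━━━━━━━━━━
                                    
                                    


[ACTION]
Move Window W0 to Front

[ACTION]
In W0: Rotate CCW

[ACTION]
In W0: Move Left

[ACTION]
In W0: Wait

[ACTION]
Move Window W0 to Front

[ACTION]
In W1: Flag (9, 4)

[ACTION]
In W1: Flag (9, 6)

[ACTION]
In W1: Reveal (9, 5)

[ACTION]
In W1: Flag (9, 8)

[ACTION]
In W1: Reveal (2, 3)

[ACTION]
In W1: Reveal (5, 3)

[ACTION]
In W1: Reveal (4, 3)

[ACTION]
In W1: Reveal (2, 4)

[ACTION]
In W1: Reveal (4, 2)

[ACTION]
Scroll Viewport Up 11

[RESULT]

┏━━━━━━━━━━━━━━━━━━━━━━━━━━━┓       
┃ Minesweeper               ┃       
┠───────────────────────────┨       
┃ 1■1 1■■■■                 ┃       
┃ 1■1 1■■■■                 ┃       
┃ 111 2■■■■                 ┃       
┃   123■■■■                 ┃       
┃11 1■■■■■■                 ┃       
┃■212■■■■■■                 ┃       
┃■■■■■■■■■■                 ┃       
┃■■■■■■■■■■                 ┃       
┃■■■■■■■■■■                 ┃       
┏━━━━━━━━━━━━━━━━━━━━━━━━━━━━━━━━━━━
┃ Tetris                            
┠───────────────────────────────────
┃          │Next:                   
┃          │█                       
┃          │███                     
┃          │                        
┃          │                        
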